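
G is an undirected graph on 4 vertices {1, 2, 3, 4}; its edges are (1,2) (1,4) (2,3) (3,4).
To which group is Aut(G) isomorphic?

D_4

Every vertex has degree 2 and the graph is connected, so G is the 4-cycle C_4. C_4 has 4 rotations and 4 reflections, so Aut(C_4) ≅ D_4 of order 8.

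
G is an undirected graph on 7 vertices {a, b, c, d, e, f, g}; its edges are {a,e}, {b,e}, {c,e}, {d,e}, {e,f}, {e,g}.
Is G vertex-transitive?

Vertex e is the only vertex of degree 6, so every automorphism fixes it; G is not vertex-transitive.

No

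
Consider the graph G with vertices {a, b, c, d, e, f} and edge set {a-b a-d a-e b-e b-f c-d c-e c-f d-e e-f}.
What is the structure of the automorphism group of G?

D_5

Vertex e is the unique vertex of degree 5; the remaining 5 vertices each have degree 3 and induce a cycle, so G is the wheel on 6 vertices with hub e. Every automorphism fixes the hub and acts on the rim 5-cycle, so Aut(G) ≅ Aut(C_5) = D_5 of order 10.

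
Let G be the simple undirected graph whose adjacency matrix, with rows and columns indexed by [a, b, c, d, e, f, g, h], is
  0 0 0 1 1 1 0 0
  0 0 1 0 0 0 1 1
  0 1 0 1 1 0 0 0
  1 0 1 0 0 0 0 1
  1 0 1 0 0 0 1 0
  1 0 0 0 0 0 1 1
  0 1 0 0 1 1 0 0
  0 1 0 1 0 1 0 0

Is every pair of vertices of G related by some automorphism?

Yes

G is 3-regular and bipartite on 2^3 = 8 vertices with girth 4; it is the hypercube graph Q_3. Aut(Q_3) consists of the signed permutations of the 3 coordinate axes: 3! permutations times 2^3 sign flips, so |Aut| = 2^3·3! = 48. Under this action every vertex can be carried to every other, so G is vertex-transitive.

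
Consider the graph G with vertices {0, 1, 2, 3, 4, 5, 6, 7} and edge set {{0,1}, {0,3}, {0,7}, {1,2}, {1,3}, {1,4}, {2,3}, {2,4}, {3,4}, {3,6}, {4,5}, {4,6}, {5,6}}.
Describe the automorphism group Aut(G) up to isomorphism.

Degrees alone do not determine every vertex (e.g. 0 and 2 both have degree 3), but their neighbour-degree multisets differ: N(0) has degrees [1, 4, 5] while N(2) has degrees [4, 5, 5]. Repeating this refinement separates all vertices, so the only automorphism is the identity.

the trivial group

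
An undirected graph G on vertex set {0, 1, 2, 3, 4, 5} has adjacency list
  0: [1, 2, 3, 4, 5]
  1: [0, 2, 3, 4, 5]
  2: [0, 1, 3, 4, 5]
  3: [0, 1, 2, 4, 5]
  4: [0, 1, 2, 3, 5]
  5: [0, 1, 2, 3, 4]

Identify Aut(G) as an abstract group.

Every vertex has degree 5, so G is the complete graph K_6. Every bijection on the vertex set is an automorphism of K_6; hence Aut(K_6) ≅ S_6, order 720.

the symmetric group on 6 letters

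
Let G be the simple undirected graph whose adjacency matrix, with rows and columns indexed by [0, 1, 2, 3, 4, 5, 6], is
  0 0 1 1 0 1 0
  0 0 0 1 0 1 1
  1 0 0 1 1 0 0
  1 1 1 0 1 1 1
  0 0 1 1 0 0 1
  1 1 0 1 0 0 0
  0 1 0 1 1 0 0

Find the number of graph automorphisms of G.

12

Vertex 3 is the unique vertex of degree 6; the remaining 6 vertices each have degree 3 and induce a cycle, so G is the wheel on 7 vertices with hub 3. With the hub fixed, the remaining symmetry is that of the rim cycle C_6, giving the dihedral group D_6.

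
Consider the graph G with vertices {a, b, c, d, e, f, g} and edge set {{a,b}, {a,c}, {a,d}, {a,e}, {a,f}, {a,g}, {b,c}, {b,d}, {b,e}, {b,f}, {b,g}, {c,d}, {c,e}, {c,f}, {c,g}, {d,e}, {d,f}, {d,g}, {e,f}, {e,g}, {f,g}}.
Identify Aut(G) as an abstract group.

Every vertex has degree 6, so G is the complete graph K_7. Every bijection on the vertex set is an automorphism of K_7; hence Aut(K_7) ≅ S_7, order 5040.

S_7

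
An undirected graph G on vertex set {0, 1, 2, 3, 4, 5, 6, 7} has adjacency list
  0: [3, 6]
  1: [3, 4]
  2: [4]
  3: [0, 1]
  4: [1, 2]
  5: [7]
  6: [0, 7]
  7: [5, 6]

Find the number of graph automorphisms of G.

The degree sequence is [2, 2, 1, 2, 2, 1, 2, 2]; the two degree-1 vertices 2 and 5 are the ends of a path, so G = P_8. The only nontrivial automorphism of a path is the end-to-end reflection, so Aut(G) ≅ Z_2.

2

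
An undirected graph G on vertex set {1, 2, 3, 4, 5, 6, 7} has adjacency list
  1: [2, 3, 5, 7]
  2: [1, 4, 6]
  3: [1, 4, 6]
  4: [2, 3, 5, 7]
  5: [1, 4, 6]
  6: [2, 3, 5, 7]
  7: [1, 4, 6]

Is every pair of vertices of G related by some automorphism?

Automorphisms preserve degree, but G has vertices of degree 3 and vertices of degree 4; no automorphism maps one to the other, so G is not vertex-transitive.

No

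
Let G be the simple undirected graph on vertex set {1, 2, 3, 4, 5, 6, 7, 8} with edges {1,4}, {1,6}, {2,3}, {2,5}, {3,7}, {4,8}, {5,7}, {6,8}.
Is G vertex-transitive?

G has two connected components, {2, 3, 5, 7} and {1, 4, 6, 8}; each is 2-regular, so G = C_4 ⊔ C_4. With two isomorphic components, Aut(G) = Aut(C_4) ≀ S_2 = (D_4 × D_4) ⋊ Z_2: permute each cycle by D_4, then optionally swap the two cycles. Order 2·(2·4)² = 128. Under this action every vertex can be carried to every other, so G is vertex-transitive.

Yes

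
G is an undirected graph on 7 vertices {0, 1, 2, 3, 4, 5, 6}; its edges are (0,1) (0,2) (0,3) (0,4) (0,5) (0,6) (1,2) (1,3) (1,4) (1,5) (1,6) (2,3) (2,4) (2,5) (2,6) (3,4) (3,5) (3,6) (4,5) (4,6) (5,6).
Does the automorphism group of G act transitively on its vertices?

Yes

Every vertex has degree 6, so G is the complete graph K_7. Every bijection on the vertex set is an automorphism of K_7; hence Aut(K_7) ≅ S_7, order 5040. Under this action every vertex can be carried to every other, so G is vertex-transitive.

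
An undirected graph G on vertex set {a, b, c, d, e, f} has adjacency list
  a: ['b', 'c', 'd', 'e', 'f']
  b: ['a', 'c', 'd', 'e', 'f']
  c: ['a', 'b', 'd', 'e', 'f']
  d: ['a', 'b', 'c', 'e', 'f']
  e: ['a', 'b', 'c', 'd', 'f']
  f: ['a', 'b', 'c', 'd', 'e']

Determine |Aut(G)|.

All 6 vertices are pairwise adjacent: G = K_6. Every bijection on the vertex set is an automorphism of K_6; hence Aut(K_6) ≅ S_6, order 720.

720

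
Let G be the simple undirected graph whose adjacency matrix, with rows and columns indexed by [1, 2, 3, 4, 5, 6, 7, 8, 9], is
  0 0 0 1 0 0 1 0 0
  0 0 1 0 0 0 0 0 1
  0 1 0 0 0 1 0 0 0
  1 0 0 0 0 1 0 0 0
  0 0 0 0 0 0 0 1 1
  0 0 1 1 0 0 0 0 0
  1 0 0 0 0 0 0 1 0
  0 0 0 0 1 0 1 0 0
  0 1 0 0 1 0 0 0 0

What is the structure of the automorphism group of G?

the dihedral group of order 18

G is 2-regular and connected on 9 vertices, i.e. the cycle C_9. The automorphisms of the 9-cycle are exactly the symmetries of a regular 9-gon: the dihedral group D_9, |D_9| = 18.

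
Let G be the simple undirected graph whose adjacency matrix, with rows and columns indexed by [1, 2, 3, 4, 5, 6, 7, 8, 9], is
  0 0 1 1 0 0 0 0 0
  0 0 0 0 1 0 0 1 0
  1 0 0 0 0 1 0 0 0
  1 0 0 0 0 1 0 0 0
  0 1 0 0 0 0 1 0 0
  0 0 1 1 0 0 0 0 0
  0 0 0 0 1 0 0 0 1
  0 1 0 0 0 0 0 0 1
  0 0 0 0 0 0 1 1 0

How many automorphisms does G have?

80

G has two connected components, {2, 5, 7, 8, 9} and {1, 3, 4, 6}; each is 2-regular, so G = C_5 ⊔ C_4. No automorphism exchanges components of different sizes, hence Aut(G) is the direct product D_5 × D_4, order 80.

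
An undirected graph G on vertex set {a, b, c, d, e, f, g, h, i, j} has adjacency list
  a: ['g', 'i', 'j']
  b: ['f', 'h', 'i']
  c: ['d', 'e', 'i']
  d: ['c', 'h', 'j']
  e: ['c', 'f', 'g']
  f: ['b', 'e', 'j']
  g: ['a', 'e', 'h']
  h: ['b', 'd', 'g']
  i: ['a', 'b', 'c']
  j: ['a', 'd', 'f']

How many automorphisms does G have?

120

G is 3-regular on 10 vertices with no triangles and no 4-cycles (girth 5): this is the Petersen graph. Viewing the Petersen graph as the Kneser graph K(5,2) — vertices are 2-subsets of {1,…,5}, edges join disjoint pairs — its automorphisms are exactly the permutations of the 5-element set, so Aut ≅ S_5 of order 120.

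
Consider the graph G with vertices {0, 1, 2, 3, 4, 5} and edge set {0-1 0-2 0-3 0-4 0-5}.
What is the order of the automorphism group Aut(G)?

Vertex 0 has degree 5 and every other vertex has degree 1, so G is the star K_{1,5} with centre 0. Any automorphism fixes the centre and permutes the 5 leaves freely, so Aut(G) ≅ S_5 of order 5! = 120.

120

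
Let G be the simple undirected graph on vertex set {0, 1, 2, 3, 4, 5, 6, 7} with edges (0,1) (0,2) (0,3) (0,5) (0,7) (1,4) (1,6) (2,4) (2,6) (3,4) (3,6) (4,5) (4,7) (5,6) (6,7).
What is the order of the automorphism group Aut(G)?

720

The vertices split by degree into {0, 4, 6} (degree 5) and {1, 2, 3, 5, 7} (degree 3); every edge runs between the two parts, so G is the complete bipartite graph K_{3,5}. The parts have unequal sizes, so no automorphism swaps them; each part is permuted independently, giving S_5 × S_3 of order 5!·3! = 720.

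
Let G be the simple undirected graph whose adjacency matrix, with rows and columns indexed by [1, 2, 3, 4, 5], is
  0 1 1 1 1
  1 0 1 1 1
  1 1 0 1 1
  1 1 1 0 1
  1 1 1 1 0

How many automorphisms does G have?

All 5 vertices are pairwise adjacent: G = K_5. Every bijection on the vertex set is an automorphism of K_5; hence Aut(K_5) ≅ S_5, order 120.

120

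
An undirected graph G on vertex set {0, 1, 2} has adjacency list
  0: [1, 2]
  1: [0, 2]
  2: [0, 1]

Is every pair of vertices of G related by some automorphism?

All 3 vertices are pairwise adjacent: G = K_3. Every bijection on the vertex set is an automorphism of K_3; hence Aut(K_3) ≅ S_3, order 6. This group acts transitively on the 3 vertices.

Yes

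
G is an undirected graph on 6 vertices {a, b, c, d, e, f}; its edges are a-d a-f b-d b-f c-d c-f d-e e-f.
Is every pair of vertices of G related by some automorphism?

Automorphisms preserve degree, but G has vertices of degree 2 and vertices of degree 4; no automorphism maps one to the other, so G is not vertex-transitive.

No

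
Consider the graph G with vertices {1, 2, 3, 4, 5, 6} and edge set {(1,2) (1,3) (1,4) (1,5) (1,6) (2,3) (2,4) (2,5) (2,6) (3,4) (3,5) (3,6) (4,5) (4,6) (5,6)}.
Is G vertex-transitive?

Yes

All 6 vertices are pairwise adjacent: G = K_6. Every bijection on the vertex set is an automorphism of K_6; hence Aut(K_6) ≅ S_6, order 720. This group acts transitively on the 6 vertices.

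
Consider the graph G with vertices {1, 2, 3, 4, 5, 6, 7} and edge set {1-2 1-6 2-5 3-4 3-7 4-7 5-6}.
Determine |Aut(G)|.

G has two connected components, {1, 2, 5, 6} and {3, 4, 7}; each is 2-regular, so G = C_4 ⊔ C_3. No automorphism exchanges components of different sizes, hence Aut(G) is the direct product D_3 × D_4, order 48.

48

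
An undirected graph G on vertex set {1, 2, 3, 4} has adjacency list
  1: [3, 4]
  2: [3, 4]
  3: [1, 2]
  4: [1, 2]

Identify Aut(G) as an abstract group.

Every vertex has degree 2 and the graph is connected, so G is the 4-cycle C_4. C_4 has 4 rotations and 4 reflections, so Aut(C_4) ≅ D_4 of order 8.

the dihedral group of order 8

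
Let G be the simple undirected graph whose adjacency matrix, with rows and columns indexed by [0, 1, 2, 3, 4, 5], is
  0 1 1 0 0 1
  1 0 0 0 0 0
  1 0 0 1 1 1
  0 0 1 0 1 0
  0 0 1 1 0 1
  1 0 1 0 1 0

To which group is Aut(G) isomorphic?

Degrees alone do not determine every vertex (e.g. 0 and 4 both have degree 3), but their neighbour-degree multisets differ: N(0) has degrees [1, 3, 4] while N(4) has degrees [2, 3, 4]. Repeating this refinement separates all vertices, so the only automorphism is the identity.

1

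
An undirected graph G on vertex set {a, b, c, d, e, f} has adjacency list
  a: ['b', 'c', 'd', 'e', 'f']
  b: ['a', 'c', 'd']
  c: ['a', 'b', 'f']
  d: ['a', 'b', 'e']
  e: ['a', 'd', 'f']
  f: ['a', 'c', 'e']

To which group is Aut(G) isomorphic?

D_5

Vertex a is the unique vertex of degree 5; the remaining 5 vertices each have degree 3 and induce a cycle, so G is the wheel on 6 vertices with hub a. Every automorphism fixes the hub and acts on the rim 5-cycle, so Aut(G) ≅ Aut(C_5) = D_5 of order 10.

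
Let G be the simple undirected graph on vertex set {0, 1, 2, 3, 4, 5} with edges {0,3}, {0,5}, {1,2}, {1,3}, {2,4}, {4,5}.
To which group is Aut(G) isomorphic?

Every vertex has degree 2 and the graph is connected, so G is the 6-cycle C_6. The automorphisms of the 6-cycle are exactly the symmetries of a regular 6-gon: the dihedral group D_6, |D_6| = 12.

the dihedral group of order 12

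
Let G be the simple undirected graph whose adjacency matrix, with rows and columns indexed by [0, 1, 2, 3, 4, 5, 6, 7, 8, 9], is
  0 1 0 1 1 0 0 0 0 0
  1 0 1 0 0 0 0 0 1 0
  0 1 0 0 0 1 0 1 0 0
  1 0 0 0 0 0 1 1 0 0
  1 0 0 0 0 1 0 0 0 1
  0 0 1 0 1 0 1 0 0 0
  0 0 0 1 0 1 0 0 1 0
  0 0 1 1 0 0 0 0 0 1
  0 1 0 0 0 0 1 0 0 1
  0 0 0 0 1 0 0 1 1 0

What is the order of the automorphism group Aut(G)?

G is 3-regular on 10 vertices with no triangles and no 4-cycles (girth 5): this is the Petersen graph. Viewing the Petersen graph as the Kneser graph K(5,2) — vertices are 2-subsets of {1,…,5}, edges join disjoint pairs — its automorphisms are exactly the permutations of the 5-element set, so Aut ≅ S_5 of order 120.

120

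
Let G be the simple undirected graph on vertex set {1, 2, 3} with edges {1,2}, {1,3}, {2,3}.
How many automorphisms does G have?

6

Every vertex has degree 2, so G is the complete graph K_3. Any permutation of the 3 vertices preserves K_3, so Aut(K_3) = S_3 of order 3! = 6.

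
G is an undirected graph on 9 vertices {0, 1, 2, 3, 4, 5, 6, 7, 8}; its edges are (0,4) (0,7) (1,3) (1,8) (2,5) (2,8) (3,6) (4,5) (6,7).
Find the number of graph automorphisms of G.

Every vertex has degree 2 and the graph is connected, so G is the 9-cycle C_9. The automorphisms of the 9-cycle are exactly the symmetries of a regular 9-gon: the dihedral group D_9, |D_9| = 18.

18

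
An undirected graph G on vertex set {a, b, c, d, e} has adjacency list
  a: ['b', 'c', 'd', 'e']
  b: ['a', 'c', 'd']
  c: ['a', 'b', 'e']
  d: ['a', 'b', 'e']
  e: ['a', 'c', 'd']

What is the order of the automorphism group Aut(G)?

Vertex a is the unique vertex of degree 4; the remaining 4 vertices each have degree 3 and induce a cycle, so G is the wheel on 5 vertices with hub a. Every automorphism fixes the hub and acts on the rim 4-cycle, so Aut(G) ≅ Aut(C_4) = D_4 of order 8.

8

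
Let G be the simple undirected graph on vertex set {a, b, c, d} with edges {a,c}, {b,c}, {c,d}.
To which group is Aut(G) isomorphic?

Vertex c has degree 3 and every other vertex has degree 1, so G is the star K_{1,3} with centre c. Any automorphism fixes the centre and permutes the 3 leaves freely, so Aut(G) ≅ S_3 of order 3! = 6.

the symmetric group on 3 letters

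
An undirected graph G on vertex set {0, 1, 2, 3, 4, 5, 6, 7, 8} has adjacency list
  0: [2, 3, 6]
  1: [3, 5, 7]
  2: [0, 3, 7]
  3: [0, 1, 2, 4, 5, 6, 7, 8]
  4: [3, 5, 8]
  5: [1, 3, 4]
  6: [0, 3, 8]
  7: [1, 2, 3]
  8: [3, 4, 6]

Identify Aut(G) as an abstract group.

the dihedral group of order 16

Vertex 3 is the unique vertex of degree 8; the remaining 8 vertices each have degree 3 and induce a cycle, so G is the wheel on 9 vertices with hub 3. Every automorphism fixes the hub and acts on the rim 8-cycle, so Aut(G) ≅ Aut(C_8) = D_8 of order 16.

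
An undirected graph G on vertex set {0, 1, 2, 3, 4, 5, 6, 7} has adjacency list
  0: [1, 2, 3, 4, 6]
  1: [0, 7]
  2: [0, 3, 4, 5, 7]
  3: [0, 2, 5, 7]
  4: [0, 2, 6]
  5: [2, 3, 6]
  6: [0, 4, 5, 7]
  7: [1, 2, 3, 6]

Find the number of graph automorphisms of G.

1

Degrees alone do not determine every vertex (e.g. 0 and 2 both have degree 5), but their neighbour-degree multisets differ: N(0) has degrees [2, 3, 4, 4, 5] while N(2) has degrees [3, 3, 4, 4, 5]. Repeating this refinement separates all vertices, so the only automorphism is the identity.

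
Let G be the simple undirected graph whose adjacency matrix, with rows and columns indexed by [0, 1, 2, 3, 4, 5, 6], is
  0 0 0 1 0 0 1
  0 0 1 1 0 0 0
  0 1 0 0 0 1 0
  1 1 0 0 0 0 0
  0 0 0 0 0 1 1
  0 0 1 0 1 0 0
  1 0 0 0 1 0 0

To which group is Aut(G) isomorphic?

D_7

G is 2-regular and connected on 7 vertices, i.e. the cycle C_7. The automorphisms of the 7-cycle are exactly the symmetries of a regular 7-gon: the dihedral group D_7, |D_7| = 14.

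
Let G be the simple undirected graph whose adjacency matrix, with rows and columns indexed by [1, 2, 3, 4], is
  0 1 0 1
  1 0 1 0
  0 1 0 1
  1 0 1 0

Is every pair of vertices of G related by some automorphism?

Yes

G is 2-regular and bipartite on 2^2 = 4 vertices with girth 4; it is the hypercube graph Q_2. Aut(Q_2) consists of the signed permutations of the 2 coordinate axes: 2! permutations times 2^2 sign flips, so |Aut| = 2^2·2! = 8. Under this action every vertex can be carried to every other, so G is vertex-transitive.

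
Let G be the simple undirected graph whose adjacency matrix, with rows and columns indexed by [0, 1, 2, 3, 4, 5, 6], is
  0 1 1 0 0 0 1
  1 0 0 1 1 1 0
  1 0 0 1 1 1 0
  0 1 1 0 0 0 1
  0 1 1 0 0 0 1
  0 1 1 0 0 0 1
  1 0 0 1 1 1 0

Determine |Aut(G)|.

144

The vertices split by degree into {1, 2, 6} (degree 4) and {0, 3, 4, 5} (degree 3); every edge runs between the two parts, so G is the complete bipartite graph K_{3,4}. Automorphisms preserve the bipartition setwise (since the parts differ in size) and act as S_3 × S_4 within it; |Aut| = 144.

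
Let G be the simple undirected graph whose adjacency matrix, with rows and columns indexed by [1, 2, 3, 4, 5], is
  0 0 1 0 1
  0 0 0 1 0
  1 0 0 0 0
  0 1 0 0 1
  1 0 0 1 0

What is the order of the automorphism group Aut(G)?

2

The degree sequence is [2, 1, 1, 2, 2]; the two degree-1 vertices 2 and 3 are the ends of a path, so G = P_5. A path has exactly one nontrivial symmetry — reversal — giving Aut(G) of order 2.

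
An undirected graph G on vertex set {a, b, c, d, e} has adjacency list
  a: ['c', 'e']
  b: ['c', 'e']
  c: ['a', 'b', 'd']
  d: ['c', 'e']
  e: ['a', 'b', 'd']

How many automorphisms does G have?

12

The vertices split by degree into {c, e} (degree 3) and {a, b, d} (degree 2); every edge runs between the two parts, so G is the complete bipartite graph K_{2,3}. The parts have unequal sizes, so no automorphism swaps them; each part is permuted independently, giving S_3 × S_2 of order 3!·2! = 12.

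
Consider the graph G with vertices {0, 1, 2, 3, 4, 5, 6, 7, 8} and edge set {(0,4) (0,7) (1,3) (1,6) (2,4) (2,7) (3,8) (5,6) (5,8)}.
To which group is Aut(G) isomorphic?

G has two connected components, {1, 3, 5, 6, 8} and {0, 2, 4, 7}; each is 2-regular, so G = C_5 ⊔ C_4. No automorphism exchanges components of different sizes, hence Aut(G) is the direct product D_5 × D_4, order 80.

D_5 × D_4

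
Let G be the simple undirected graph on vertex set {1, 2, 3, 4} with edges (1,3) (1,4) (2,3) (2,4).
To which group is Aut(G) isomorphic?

S_2 ≀ Z_2

G is 2-regular and bipartite with parts {3, 4} and {1, 2} (each part is independent and every cross-pair is an edge), so G = K_{2,2}. Aut(K_{2,2}) is the wreath product S_2 ≀ Z_2: permute within each part, then optionally swap the parts; |Aut| = 2·(2!)² = 8.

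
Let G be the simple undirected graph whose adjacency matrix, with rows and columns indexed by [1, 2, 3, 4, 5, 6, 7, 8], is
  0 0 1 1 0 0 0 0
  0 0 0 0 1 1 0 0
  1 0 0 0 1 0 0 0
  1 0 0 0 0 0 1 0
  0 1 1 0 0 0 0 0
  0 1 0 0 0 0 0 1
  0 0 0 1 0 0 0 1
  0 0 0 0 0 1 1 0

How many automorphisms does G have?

16

Every vertex has degree 2 and the graph is connected, so G is the 8-cycle C_8. C_8 has 8 rotations and 8 reflections, so Aut(C_8) ≅ D_8 of order 16.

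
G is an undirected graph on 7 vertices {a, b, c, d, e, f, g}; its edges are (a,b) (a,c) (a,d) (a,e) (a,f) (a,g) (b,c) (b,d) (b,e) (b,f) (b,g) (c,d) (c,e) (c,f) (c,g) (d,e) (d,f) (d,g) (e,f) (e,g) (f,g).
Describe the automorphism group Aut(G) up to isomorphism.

Every vertex has degree 6, so G is the complete graph K_7. Any permutation of the 7 vertices preserves K_7, so Aut(K_7) = S_7 of order 7! = 5040.

the symmetric group on 7 letters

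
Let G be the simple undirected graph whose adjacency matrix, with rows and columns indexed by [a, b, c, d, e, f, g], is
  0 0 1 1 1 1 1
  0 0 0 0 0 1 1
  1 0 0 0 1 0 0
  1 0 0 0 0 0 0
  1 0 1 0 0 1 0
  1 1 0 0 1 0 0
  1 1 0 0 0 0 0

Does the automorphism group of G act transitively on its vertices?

No

Vertex a is the only vertex of degree 5, so every automorphism fixes it; G is not vertex-transitive.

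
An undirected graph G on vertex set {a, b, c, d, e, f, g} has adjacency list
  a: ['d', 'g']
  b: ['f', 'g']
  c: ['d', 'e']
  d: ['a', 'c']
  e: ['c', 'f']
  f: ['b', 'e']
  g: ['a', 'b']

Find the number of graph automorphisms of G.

Every vertex has degree 2 and the graph is connected, so G is the 7-cycle C_7. C_7 has 7 rotations and 7 reflections, so Aut(C_7) ≅ D_7 of order 14.

14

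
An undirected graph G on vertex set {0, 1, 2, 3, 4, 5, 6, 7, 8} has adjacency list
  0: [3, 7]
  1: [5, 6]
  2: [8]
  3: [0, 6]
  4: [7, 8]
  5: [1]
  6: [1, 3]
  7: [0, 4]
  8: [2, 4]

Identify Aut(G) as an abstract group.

the cyclic group of order 2

The degree sequence is [2, 2, 1, 2, 2, 1, 2, 2, 2]; the two degree-1 vertices 2 and 5 are the ends of a path, so G = P_9. The only nontrivial automorphism of a path is the end-to-end reflection, so Aut(G) ≅ Z_2.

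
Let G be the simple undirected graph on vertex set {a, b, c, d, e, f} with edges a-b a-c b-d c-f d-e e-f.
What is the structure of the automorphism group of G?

Every vertex has degree 2 and the graph is connected, so G is the 6-cycle C_6. The automorphisms of the 6-cycle are exactly the symmetries of a regular 6-gon: the dihedral group D_6, |D_6| = 12.

the dihedral group of order 12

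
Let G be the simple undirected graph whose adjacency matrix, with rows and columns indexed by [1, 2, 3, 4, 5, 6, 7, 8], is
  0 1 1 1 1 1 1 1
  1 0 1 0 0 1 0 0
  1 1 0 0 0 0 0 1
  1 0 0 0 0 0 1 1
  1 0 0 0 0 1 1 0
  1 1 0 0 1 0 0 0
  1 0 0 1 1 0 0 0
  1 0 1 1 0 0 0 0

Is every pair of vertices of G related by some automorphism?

Vertex 1 is the only vertex of degree 7, so every automorphism fixes it; G is not vertex-transitive.

No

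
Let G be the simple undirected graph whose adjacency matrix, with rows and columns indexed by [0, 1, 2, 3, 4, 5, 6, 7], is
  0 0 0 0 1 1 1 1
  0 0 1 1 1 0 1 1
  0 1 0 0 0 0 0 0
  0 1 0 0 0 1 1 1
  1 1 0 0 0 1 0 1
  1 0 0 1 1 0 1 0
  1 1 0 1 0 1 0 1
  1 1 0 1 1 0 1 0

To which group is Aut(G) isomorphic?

The degree sequence is [4, 5, 1, 4, 4, 4, 5, 5]. Checking the degree-preserving permutations of the vertex set shows that none except the identity preserves every edge, so Aut(G) is trivial.

{e}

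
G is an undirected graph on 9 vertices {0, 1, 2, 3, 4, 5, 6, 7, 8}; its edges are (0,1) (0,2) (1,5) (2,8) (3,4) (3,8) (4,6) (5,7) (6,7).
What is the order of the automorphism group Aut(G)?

18

G is 2-regular and connected on 9 vertices, i.e. the cycle C_9. The automorphisms of the 9-cycle are exactly the symmetries of a regular 9-gon: the dihedral group D_9, |D_9| = 18.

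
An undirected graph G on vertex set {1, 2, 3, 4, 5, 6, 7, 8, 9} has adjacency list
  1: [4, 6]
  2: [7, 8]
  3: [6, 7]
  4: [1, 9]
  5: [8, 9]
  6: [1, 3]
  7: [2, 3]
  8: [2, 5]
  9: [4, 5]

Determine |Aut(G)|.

Every vertex has degree 2 and the graph is connected, so G is the 9-cycle C_9. The automorphisms of the 9-cycle are exactly the symmetries of a regular 9-gon: the dihedral group D_9, |D_9| = 18.

18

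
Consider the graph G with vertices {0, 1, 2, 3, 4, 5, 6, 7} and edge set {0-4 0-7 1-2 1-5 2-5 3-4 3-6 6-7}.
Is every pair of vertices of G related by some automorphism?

No

G has two connected components, {0, 3, 4, 6, 7} and {1, 2, 5}; each is 2-regular, so G = C_5 ⊔ C_3. The orbit of 0 under Aut(G) is {0, 3, 4, 6, 7}, which does not contain 1, so G is not vertex-transitive.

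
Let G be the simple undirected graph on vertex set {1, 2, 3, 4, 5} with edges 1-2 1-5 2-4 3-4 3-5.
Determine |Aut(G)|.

Every vertex has degree 2 and the graph is connected, so G is the 5-cycle C_5. The automorphisms of the 5-cycle are exactly the symmetries of a regular 5-gon: the dihedral group D_5, |D_5| = 10.

10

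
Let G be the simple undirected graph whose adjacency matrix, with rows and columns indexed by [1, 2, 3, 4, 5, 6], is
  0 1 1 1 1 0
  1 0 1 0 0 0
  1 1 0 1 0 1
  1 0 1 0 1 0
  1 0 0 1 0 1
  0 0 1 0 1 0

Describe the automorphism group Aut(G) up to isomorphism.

Degrees alone do not determine every vertex (e.g. 1 and 3 both have degree 4), but their neighbour-degree multisets differ: N(1) has degrees [2, 3, 3, 4] while N(3) has degrees [2, 2, 3, 4]. Repeating this refinement separates all vertices, so the only automorphism is the identity.

1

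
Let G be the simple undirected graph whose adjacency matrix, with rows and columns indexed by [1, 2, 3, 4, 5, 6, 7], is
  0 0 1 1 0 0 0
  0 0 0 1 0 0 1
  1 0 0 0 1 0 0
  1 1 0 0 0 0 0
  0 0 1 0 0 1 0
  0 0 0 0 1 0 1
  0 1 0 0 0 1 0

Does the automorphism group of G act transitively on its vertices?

Yes

Every vertex has degree 2 and the graph is connected, so G is the 7-cycle C_7. C_7 has 7 rotations and 7 reflections, so Aut(C_7) ≅ D_7 of order 14. Under this action every vertex can be carried to every other, so G is vertex-transitive.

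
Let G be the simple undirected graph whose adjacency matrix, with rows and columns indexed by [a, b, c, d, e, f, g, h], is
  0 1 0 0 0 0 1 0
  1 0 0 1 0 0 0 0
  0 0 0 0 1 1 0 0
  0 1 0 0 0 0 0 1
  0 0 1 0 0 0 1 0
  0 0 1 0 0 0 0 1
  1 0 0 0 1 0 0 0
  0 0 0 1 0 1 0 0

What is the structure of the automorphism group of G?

G is 2-regular and connected on 8 vertices, i.e. the cycle C_8. C_8 has 8 rotations and 8 reflections, so Aut(C_8) ≅ D_8 of order 16.

the dihedral group of order 16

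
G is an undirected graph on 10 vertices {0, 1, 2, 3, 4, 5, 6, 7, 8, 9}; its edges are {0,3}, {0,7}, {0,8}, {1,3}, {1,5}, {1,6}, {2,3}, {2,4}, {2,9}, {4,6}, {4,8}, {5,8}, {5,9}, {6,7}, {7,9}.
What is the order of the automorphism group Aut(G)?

120

G is 3-regular on 10 vertices with no triangles and no 4-cycles (girth 5): this is the Petersen graph. It is a classical fact that the Petersen graph has automorphism group S_5 (order 120), arising from its description as the Kneser graph K(5,2).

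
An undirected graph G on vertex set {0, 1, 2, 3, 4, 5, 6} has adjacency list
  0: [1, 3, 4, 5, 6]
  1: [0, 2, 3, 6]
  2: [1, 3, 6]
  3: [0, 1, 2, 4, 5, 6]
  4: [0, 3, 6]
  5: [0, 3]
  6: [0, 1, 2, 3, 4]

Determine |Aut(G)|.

Degrees alone do not determine every vertex (e.g. 0 and 6 both have degree 5), but their neighbour-degree multisets differ: N(0) has degrees [2, 3, 4, 5, 6] while N(6) has degrees [3, 3, 4, 5, 6]. Repeating this refinement separates all vertices, so the only automorphism is the identity.

1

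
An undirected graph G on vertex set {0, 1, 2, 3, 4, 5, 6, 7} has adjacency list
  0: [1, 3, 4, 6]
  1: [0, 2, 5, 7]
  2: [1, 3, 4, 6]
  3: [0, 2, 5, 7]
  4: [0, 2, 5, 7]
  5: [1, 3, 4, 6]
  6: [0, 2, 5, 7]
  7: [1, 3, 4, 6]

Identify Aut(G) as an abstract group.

G is 4-regular and bipartite with parts {1, 3, 4, 6} and {0, 2, 5, 7} (each part is independent and every cross-pair is an edge), so G = K_{4,4}. Aut(K_{4,4}) is the wreath product S_4 ≀ Z_2: permute within each part, then optionally swap the parts; |Aut| = 2·(4!)² = 1152.

(S_4 × S_4) ⋊ Z_2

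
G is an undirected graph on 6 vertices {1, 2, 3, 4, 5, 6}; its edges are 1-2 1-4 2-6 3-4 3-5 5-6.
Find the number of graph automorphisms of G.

12

G is 2-regular and connected on 6 vertices, i.e. the cycle C_6. The automorphisms of the 6-cycle are exactly the symmetries of a regular 6-gon: the dihedral group D_6, |D_6| = 12.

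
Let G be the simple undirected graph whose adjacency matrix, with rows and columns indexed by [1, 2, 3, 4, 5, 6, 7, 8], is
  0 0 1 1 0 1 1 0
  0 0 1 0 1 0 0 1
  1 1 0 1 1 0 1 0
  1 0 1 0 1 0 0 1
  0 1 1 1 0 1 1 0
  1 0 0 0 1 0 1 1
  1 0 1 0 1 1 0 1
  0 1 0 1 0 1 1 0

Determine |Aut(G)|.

1

The degree sequence is [4, 3, 5, 4, 5, 4, 5, 4]. Checking the degree-preserving permutations of the vertex set shows that none except the identity preserves every edge, so Aut(G) is trivial.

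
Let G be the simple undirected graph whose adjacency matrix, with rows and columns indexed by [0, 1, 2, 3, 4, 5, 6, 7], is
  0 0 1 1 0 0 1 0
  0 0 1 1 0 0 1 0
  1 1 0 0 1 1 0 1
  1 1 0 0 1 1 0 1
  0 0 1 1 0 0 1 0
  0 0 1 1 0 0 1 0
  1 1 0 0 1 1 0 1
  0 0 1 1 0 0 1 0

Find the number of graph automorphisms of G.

720

The vertices split by degree into {2, 3, 6} (degree 5) and {0, 1, 4, 5, 7} (degree 3); every edge runs between the two parts, so G is the complete bipartite graph K_{3,5}. The parts have unequal sizes, so no automorphism swaps them; each part is permuted independently, giving S_3 × S_5 of order 3!·5! = 720.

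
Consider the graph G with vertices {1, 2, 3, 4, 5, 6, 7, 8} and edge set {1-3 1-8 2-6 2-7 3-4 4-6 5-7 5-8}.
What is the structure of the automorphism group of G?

Every vertex has degree 2 and the graph is connected, so G is the 8-cycle C_8. The automorphisms of the 8-cycle are exactly the symmetries of a regular 8-gon: the dihedral group D_8, |D_8| = 16.

D_8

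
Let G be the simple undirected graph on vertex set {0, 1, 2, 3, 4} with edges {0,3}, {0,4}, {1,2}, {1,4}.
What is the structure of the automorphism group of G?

The degree sequence is [2, 2, 1, 1, 2]; the two degree-1 vertices 2 and 3 are the ends of a path, so G = P_5. The only nontrivial automorphism of a path is the end-to-end reflection, so Aut(G) ≅ Z_2.

Z_2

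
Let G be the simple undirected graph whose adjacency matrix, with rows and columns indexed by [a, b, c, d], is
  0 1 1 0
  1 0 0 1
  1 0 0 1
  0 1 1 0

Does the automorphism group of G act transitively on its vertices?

Yes

G is 2-regular and connected on 4 vertices, i.e. the cycle C_4. C_4 has 4 rotations and 4 reflections, so Aut(C_4) ≅ D_4 of order 8. Under this action every vertex can be carried to every other, so G is vertex-transitive.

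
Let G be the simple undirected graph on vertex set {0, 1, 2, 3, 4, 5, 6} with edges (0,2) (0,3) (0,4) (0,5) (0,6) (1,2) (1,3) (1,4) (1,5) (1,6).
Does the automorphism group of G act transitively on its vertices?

No

Automorphisms preserve degree, but G has vertices of degree 2 and vertices of degree 5; no automorphism maps one to the other, so G is not vertex-transitive.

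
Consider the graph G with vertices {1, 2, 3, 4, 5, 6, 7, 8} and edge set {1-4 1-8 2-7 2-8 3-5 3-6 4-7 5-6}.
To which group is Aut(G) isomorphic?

D_5 × D_3

G has two connected components, {1, 2, 4, 7, 8} and {3, 5, 6}; each is 2-regular, so G = C_5 ⊔ C_3. The components are non-isomorphic (different sizes), so Aut(G) = Aut(C_5) × Aut(C_3) = D_5 × D_3 of order 10·6 = 60.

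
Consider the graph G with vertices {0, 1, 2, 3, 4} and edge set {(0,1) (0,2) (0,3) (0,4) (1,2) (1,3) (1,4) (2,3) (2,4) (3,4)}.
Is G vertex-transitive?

All 5 vertices are pairwise adjacent: G = K_5. Every bijection on the vertex set is an automorphism of K_5; hence Aut(K_5) ≅ S_5, order 120. Under this action every vertex can be carried to every other, so G is vertex-transitive.

Yes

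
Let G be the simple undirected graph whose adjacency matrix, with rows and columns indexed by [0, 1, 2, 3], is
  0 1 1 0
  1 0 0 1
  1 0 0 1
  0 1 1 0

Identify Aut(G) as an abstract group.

the dihedral group of order 8

G is 2-regular and bipartite on 2^2 = 4 vertices with girth 4; it is the hypercube graph Q_2. The symmetry group of the 2-cube is the hyperoctahedral group B_2 = Z_2 ≀ S_2, of order 2^2·2! = 8.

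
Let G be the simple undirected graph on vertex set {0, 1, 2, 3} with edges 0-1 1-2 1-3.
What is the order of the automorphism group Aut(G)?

6

Vertex 1 has degree 3 and every other vertex has degree 1, so G is the star K_{1,3} with centre 1. The 3 leaves are pairwise interchangeable while the centre is fixed, giving Aut(G) = S_3.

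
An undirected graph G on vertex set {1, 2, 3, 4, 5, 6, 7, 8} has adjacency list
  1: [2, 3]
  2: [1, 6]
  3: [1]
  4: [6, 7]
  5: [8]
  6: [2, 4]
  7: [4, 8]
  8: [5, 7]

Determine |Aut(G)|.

2

The degree sequence is [2, 2, 1, 2, 1, 2, 2, 2]; the two degree-1 vertices 3 and 5 are the ends of a path, so G = P_8. The only nontrivial automorphism of a path is the end-to-end reflection, so Aut(G) ≅ Z_2.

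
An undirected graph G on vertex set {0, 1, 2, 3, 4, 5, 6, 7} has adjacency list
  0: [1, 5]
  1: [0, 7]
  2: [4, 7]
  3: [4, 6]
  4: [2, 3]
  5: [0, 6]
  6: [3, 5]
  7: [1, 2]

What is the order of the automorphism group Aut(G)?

G is 2-regular and connected on 8 vertices, i.e. the cycle C_8. The automorphisms of the 8-cycle are exactly the symmetries of a regular 8-gon: the dihedral group D_8, |D_8| = 16.

16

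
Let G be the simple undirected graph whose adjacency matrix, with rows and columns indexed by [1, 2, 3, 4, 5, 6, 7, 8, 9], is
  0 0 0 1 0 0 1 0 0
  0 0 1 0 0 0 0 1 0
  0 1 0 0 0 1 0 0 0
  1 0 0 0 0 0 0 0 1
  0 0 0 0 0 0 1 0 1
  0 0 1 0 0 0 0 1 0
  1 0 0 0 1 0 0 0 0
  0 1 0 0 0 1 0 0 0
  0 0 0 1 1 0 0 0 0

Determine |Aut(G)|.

80

G has two connected components, {1, 4, 5, 7, 9} and {2, 3, 6, 8}; each is 2-regular, so G = C_5 ⊔ C_4. The components are non-isomorphic (different sizes), so Aut(G) = Aut(C_4) × Aut(C_5) = D_4 × D_5 of order 8·10 = 80.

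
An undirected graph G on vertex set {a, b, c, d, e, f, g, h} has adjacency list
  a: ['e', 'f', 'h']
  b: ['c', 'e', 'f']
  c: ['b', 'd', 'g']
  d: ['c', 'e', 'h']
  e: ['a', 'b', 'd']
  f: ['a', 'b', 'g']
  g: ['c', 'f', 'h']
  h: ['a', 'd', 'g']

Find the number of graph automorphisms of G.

48

G is 3-regular and bipartite on 2^3 = 8 vertices with girth 4; it is the hypercube graph Q_3. Aut(Q_3) consists of the signed permutations of the 3 coordinate axes: 3! permutations times 2^3 sign flips, so |Aut| = 2^3·3! = 48.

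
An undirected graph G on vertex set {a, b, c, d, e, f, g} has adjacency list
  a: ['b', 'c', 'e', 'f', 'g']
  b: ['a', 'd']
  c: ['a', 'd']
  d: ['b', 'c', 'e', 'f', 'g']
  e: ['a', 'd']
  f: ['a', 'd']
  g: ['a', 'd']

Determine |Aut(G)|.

240

The vertices split by degree into {a, d} (degree 5) and {b, c, e, f, g} (degree 2); every edge runs between the two parts, so G is the complete bipartite graph K_{2,5}. Automorphisms preserve the bipartition setwise (since the parts differ in size) and act as S_5 × S_2 within it; |Aut| = 240.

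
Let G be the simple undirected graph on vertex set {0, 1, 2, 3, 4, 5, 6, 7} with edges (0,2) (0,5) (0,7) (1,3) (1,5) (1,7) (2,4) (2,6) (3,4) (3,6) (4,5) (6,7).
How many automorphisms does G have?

48

G is 3-regular and bipartite on 2^3 = 8 vertices with girth 4; it is the hypercube graph Q_3. Aut(Q_3) consists of the signed permutations of the 3 coordinate axes: 3! permutations times 2^3 sign flips, so |Aut| = 2^3·3! = 48.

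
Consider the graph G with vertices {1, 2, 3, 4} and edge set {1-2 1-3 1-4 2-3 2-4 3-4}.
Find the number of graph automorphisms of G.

All 4 vertices are pairwise adjacent: G = K_4. Any permutation of the 4 vertices preserves K_4, so Aut(K_4) = S_4 of order 4! = 24.

24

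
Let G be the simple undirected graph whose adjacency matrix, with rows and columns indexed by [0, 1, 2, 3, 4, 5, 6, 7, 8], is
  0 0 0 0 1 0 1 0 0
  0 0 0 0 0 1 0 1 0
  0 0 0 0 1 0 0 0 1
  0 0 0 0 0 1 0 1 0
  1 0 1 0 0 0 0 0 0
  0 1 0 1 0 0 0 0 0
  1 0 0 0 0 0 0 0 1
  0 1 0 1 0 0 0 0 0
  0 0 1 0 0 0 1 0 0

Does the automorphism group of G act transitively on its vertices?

No

G has two connected components, {0, 2, 4, 6, 8} and {1, 3, 5, 7}; each is 2-regular, so G = C_5 ⊔ C_4. The orbit of 0 under Aut(G) is {0, 2, 4, 6, 8}, which does not contain 1, so G is not vertex-transitive.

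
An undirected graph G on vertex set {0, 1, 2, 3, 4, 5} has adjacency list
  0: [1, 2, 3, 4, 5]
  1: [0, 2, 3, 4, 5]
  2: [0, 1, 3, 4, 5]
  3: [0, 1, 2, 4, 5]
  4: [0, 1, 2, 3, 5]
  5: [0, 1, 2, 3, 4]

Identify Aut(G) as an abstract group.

Every vertex has degree 5, so G is the complete graph K_6. Any permutation of the 6 vertices preserves K_6, so Aut(K_6) = S_6 of order 6! = 720.

the symmetric group on 6 letters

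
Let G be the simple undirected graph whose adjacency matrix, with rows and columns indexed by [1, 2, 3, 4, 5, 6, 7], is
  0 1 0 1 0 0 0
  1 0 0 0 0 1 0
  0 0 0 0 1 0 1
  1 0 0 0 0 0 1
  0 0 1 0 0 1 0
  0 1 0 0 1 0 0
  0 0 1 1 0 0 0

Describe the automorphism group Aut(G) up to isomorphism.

D_7

Every vertex has degree 2 and the graph is connected, so G is the 7-cycle C_7. The automorphisms of the 7-cycle are exactly the symmetries of a regular 7-gon: the dihedral group D_7, |D_7| = 14.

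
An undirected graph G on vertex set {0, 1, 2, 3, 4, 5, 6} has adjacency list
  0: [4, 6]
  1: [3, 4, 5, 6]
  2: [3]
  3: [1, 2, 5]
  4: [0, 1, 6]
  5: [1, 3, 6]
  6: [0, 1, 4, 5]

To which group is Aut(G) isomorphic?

{e}

Degrees alone do not determine every vertex (e.g. 1 and 6 both have degree 4), but their neighbour-degree multisets differ: N(1) has degrees [3, 3, 3, 4] while N(6) has degrees [2, 3, 3, 4]. Repeating this refinement separates all vertices, so the only automorphism is the identity.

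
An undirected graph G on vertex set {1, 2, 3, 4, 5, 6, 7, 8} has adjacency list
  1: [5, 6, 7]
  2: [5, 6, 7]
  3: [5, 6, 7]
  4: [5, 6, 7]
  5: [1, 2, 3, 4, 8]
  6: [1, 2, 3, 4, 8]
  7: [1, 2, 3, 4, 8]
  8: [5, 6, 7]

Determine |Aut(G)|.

720

The vertices split by degree into {5, 6, 7} (degree 5) and {1, 2, 3, 4, 8} (degree 3); every edge runs between the two parts, so G is the complete bipartite graph K_{3,5}. Automorphisms preserve the bipartition setwise (since the parts differ in size) and act as S_5 × S_3 within it; |Aut| = 720.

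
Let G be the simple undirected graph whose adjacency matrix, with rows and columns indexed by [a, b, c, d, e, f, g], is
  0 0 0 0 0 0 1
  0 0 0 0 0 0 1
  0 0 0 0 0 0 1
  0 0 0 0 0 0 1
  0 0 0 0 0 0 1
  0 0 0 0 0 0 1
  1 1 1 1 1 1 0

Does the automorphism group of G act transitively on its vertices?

Vertex g is the only vertex of degree 6, so every automorphism fixes it; G is not vertex-transitive.

No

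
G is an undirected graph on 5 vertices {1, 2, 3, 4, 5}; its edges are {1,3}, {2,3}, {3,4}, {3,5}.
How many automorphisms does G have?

24

Vertex 3 has degree 4 and every other vertex has degree 1, so G is the star K_{1,4} with centre 3. Any automorphism fixes the centre and permutes the 4 leaves freely, so Aut(G) ≅ S_4 of order 4! = 24.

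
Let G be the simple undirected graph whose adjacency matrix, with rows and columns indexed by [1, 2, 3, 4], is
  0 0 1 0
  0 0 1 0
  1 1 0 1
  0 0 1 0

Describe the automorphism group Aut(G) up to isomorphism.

Vertex 3 has degree 3 and every other vertex has degree 1, so G is the star K_{1,3} with centre 3. The 3 leaves are pairwise interchangeable while the centre is fixed, giving Aut(G) = S_3.

S_3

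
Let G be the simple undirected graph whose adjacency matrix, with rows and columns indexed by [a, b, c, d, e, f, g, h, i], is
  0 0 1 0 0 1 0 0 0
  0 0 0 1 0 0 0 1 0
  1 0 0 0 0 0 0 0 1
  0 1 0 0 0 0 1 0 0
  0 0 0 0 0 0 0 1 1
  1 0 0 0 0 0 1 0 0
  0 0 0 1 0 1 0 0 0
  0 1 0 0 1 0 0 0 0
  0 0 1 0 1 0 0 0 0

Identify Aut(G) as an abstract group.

Every vertex has degree 2 and the graph is connected, so G is the 9-cycle C_9. The automorphisms of the 9-cycle are exactly the symmetries of a regular 9-gon: the dihedral group D_9, |D_9| = 18.

the dihedral group of order 18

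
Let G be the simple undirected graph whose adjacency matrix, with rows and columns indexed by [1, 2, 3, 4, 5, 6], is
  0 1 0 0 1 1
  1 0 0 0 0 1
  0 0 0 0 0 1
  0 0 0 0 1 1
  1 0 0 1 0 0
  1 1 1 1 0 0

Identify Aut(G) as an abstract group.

Degrees alone do not determine every vertex (e.g. 2 and 4 both have degree 2), but their neighbour-degree multisets differ: N(2) has degrees [3, 4] while N(4) has degrees [2, 4]. Repeating this refinement separates all vertices, so the only automorphism is the identity.

the trivial group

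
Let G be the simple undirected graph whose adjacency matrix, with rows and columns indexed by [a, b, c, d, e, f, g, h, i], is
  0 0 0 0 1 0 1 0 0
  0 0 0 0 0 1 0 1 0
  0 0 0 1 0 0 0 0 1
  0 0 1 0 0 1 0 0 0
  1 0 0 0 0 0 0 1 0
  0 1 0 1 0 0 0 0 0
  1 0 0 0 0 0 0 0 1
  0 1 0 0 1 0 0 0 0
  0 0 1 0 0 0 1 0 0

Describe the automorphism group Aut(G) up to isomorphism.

D_9

G is 2-regular and connected on 9 vertices, i.e. the cycle C_9. C_9 has 9 rotations and 9 reflections, so Aut(C_9) ≅ D_9 of order 18.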